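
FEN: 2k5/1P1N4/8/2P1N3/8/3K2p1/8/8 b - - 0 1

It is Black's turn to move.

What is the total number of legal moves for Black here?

Black to move; king on c8.
In check: yes, from the white pawn on b7.
Legal moves: Kd8, Kc7, Kxb7.
Count: 3.

3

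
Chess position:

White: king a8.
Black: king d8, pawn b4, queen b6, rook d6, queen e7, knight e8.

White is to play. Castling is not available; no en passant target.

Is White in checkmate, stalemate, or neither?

stalemate

White to move; white king on a8.
In check: no.
King squares — a7: attacked by Qb6; b7: attacked by Qb6; b8: attacked by Qb6.
Legal moves for White: none.
Not in check and no legal moves → stalemate.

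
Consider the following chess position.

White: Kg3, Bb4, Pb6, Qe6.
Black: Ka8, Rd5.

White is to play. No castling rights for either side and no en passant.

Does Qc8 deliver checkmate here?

yes

After Qc8: black king on a8; in check: yes, from the white queen on c8.
King squares — a7: attacked by Pb6; b7: attacked by Qc8; b8: attacked by Qc8.
Black has no legal moves → checkmate.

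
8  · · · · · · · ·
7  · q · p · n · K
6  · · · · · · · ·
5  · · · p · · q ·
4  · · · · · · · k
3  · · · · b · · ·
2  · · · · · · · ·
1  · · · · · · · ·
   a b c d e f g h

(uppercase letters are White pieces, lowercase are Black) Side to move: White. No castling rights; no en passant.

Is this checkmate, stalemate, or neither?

stalemate

White to move; white king on h7.
In check: no.
King squares — g6: attacked by Qg5; h6: attacked by Qg5; g7: attacked by Qg5; g8: attacked by Qg5; h8: attacked by Nf7.
Legal moves for White: none.
Not in check and no legal moves → stalemate.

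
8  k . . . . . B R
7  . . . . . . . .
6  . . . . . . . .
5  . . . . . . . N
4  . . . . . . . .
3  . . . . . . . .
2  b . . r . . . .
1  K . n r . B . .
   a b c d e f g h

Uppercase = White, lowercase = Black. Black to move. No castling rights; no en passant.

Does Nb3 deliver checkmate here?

yes

After Nb3: white king on a1; in check: yes, from the black rook on d1 and the black knight on b3.
King squares — b1: attacked by Rd1; a2: attacked by Rd2; b2: attacked by Rd2.
White has no legal moves → checkmate.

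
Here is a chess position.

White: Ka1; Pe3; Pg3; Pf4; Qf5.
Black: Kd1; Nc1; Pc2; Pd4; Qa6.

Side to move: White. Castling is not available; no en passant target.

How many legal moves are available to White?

White to move; king on a1.
In check: yes, from the black queen on a6.
Legal moves: Kb2, Qa5.
Count: 2.

2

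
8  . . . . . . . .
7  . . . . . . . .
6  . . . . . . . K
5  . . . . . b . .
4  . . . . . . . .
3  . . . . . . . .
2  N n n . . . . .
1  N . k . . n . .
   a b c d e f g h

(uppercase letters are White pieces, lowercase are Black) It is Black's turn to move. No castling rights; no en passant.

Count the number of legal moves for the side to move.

3

Black to move; king on c1.
In check: yes, from the white knight on a2.
Legal moves: Kd2, Kd1, Kb1.
Count: 3.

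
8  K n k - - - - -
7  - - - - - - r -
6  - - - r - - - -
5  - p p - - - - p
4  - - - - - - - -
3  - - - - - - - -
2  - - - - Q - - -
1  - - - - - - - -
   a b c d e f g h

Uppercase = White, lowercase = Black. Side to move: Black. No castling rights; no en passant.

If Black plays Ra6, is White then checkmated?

yes

After Ra6: white king on a8; in check: yes, from the black rook on a6.
King squares — a7: attacked by Ra6; b7: attacked by Rg7; b8: attacked by Kc8.
White has no legal moves → checkmate.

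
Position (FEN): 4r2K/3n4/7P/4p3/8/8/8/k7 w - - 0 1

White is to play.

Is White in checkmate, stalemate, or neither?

neither

White to move; white king on h8.
In check: yes, from the black rook on e8.
Legal moves for White: Kh7, Kg7.
White is in check but has 2 legal moves → neither.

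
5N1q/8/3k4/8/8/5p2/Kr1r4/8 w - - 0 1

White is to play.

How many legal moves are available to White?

2

White to move; king on a2.
In check: yes, from the black rook on b2.
Legal moves: Ka3, Ka1.
Count: 2.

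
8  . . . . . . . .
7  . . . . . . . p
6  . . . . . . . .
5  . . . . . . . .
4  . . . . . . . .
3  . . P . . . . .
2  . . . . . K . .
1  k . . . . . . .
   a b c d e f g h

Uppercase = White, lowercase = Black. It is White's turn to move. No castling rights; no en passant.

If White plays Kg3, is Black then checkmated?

no

After Kg3: black king on a1; in check: no.
Black is not in check, so this cannot be checkmate.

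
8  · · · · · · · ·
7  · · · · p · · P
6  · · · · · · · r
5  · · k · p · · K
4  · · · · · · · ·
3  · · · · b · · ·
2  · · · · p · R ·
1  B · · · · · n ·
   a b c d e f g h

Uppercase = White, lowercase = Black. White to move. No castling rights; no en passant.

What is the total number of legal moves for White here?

White to move; king on h5.
In check: yes, from the black rook on h6.
Legal moves: Kg4.
Count: 1.

1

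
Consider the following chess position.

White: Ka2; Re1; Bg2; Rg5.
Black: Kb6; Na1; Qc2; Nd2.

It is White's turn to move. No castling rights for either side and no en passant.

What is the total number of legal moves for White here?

2

White to move; king on a2.
In check: yes, from the black queen on c2.
Legal moves: Ka3, Kxa1.
Count: 2.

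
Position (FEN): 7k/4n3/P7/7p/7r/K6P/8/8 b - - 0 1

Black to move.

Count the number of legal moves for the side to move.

17

Black to move; king on h8.
In check: no.
Legal moves: Kg8, Kh7, Kg7, Ng8, Nc8, Ng6, Nc6, Nf5, Nd5, Rg4, Rf4, Re4, Rd4, Rc4, Rb4, Ra4+, Rxh3+.
Count: 17.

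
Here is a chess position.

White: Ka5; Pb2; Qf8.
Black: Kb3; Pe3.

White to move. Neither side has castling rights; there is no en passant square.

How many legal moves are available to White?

24

White to move; king on a5.
In check: no.
Legal moves: Qh8, Qg8+, Qe8, Qd8, Qc8, Qb8+, Qa8, Qg7, Qf7+, Qe7, Qh6, Qf6, Qd6, Qf5, Qc5, Qf4, Qb4+, Qf3, Qa3+, Qf2, Qf1, Kb6, Ka6, Kb5.
Count: 24.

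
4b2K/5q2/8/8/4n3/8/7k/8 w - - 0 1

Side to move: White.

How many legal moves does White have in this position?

0

White to move; king on h8.
In check: no.
Legal moves: none.
Count: 0.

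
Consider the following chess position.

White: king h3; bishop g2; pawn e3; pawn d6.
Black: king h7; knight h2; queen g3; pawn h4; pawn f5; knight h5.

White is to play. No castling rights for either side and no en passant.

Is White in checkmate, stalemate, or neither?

White to move; white king on h3.
In check: yes, from the black queen on g3.
King squares — g2: own bishop; h2: attacked by Qg3; g3: attacked by Ph4; g4: attacked by Nh2; h4: attacked by Qg3.
Legal moves for White: none.
In check with no legal moves → checkmate.

checkmate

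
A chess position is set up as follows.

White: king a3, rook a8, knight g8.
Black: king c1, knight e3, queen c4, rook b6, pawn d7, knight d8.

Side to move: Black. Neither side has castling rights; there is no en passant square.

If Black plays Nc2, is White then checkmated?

After Nc2: white king on a3; in check: yes, from the black knight on c2.
King squares — a2: attacked by Qc4; b2: attacked by Kc1; b3: attacked by Qc4; a4: attacked by Qc4; b4: attacked by Nc2.
White has no legal moves → checkmate.

yes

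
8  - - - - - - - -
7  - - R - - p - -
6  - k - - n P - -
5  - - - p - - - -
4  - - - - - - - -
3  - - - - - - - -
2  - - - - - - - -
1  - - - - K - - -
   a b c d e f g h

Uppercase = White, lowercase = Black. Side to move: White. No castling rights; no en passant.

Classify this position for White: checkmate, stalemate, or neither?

neither

White to move; white king on e1.
In check: no.
Legal moves for White: Rc8, Rxf7, Re7, Rd7, Rb7+, Ra7, Rc6+, Rc5, Rc4, Rc3, Rc2, Rc1, Kf2, Ke2, Kd2, Kf1, Kd1.
White has 17 legal moves and is not in check → neither.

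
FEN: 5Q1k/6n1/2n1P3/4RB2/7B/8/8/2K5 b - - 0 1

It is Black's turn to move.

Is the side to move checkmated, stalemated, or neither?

Black to move; black king on h8.
In check: yes, from the white queen on f8.
King squares — g7: own knight; h7: attacked by Bf5; g8: attacked by Qf8.
Legal moves for Black: none.
In check with no legal moves → checkmate.

checkmate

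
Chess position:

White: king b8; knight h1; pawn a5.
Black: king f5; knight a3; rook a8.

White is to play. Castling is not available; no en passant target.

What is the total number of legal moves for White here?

3

White to move; king on b8.
In check: yes, from the black rook on a8.
Legal moves: Kxa8, Kc7, Kb7.
Count: 3.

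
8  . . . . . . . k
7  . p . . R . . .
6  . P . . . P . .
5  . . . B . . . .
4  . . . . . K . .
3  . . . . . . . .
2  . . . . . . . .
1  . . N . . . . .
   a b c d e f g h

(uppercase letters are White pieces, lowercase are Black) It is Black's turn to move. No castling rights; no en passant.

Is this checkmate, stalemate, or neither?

Black to move; black king on h8.
In check: no.
King squares — g7: attacked by Pf6; h7: attacked by Re7; g8: attacked by Bd5.
Legal moves for Black: none.
Not in check and no legal moves → stalemate.

stalemate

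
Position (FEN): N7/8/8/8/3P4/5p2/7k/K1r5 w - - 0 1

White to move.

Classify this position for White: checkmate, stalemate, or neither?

neither

White to move; white king on a1.
In check: yes, from the black rook on c1.
Legal moves for White: Kb2, Ka2.
White is in check but has 2 legal moves → neither.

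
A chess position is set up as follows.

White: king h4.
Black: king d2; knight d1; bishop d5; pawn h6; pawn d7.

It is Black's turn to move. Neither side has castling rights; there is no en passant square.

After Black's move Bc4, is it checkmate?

After Bc4: white king on h4; in check: no.
White is not in check, so this cannot be checkmate.

no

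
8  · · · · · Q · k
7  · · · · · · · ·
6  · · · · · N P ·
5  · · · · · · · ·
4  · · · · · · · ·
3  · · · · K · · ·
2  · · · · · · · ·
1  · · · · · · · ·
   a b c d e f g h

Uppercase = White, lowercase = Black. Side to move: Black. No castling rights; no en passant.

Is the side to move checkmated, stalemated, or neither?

checkmate

Black to move; black king on h8.
In check: yes, from the white queen on f8.
King squares — g7: attacked by Qf8; h7: attacked by Nf6; g8: attacked by Nf6.
Legal moves for Black: none.
In check with no legal moves → checkmate.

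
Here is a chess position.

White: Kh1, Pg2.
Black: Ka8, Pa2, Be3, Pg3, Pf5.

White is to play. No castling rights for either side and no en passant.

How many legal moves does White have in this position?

White to move; king on h1.
In check: no.
Legal moves: none.
Count: 0.

0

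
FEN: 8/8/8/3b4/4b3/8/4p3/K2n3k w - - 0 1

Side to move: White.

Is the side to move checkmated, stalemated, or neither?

stalemate

White to move; white king on a1.
In check: no.
King squares — b1: attacked by Be4; a2: attacked by Bd5; b2: attacked by Nd1.
Legal moves for White: none.
Not in check and no legal moves → stalemate.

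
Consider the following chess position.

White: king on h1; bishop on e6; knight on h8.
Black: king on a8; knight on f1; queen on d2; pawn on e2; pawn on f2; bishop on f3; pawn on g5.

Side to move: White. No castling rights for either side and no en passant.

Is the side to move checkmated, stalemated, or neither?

White to move; white king on h1.
In check: yes, from the black bishop on f3.
King squares — g1: attacked by Pf2; g2: attacked by Bf3; h2: attacked by Nf1.
Legal moves for White: none.
In check with no legal moves → checkmate.

checkmate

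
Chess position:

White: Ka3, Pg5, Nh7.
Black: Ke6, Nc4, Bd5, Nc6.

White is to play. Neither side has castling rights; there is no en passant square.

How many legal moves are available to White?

3

White to move; king on a3.
In check: yes, from the black knight on c4.
Legal moves: Ka4, Kb3, Ka2.
Count: 3.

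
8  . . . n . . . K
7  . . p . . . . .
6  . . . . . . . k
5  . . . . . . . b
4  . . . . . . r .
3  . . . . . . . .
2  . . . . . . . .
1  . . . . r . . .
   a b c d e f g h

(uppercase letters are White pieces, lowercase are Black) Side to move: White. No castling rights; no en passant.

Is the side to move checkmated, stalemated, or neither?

stalemate

White to move; white king on h8.
In check: no.
King squares — g7: attacked by Rg4; h7: attacked by Kh6; g8: attacked by Rg4.
Legal moves for White: none.
Not in check and no legal moves → stalemate.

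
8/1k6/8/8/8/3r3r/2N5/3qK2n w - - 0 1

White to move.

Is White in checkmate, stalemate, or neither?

White to move; white king on e1.
In check: yes, from the black queen on d1.
King squares — d1: attacked by Rd3; f1: attacked by Qd1; d2: attacked by Qd1; e2: attacked by Qd1; f2: attacked by Nh1.
Legal moves for White: none.
In check with no legal moves → checkmate.

checkmate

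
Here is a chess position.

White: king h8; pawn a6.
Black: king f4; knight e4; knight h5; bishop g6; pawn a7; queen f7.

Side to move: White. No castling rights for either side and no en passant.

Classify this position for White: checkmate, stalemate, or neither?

stalemate

White to move; white king on h8.
In check: no.
King squares — g7: attacked by Nh5; h7: attacked by Bg6; g8: attacked by Qf7.
Legal moves for White: none.
Not in check and no legal moves → stalemate.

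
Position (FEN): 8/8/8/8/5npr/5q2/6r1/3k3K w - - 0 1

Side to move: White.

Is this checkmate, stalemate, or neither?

White to move; white king on h1.
In check: yes, from the black rook on h4.
King squares — g1: attacked by Rg2; g2: attacked by Qf3; h2: attacked by Rg2.
Legal moves for White: none.
In check with no legal moves → checkmate.

checkmate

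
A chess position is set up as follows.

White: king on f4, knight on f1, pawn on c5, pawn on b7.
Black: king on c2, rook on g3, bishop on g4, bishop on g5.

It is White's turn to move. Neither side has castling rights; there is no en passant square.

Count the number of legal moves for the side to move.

White to move; king on f4.
In check: yes, from the black bishop on g5.
Legal moves: Kxg5, Ke5, Ke4, Kxg3.
Count: 4.

4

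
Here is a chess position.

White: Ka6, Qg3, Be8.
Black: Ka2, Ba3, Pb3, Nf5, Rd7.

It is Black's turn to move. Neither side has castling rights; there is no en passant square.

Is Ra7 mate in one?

no

After Ra7: white king on a6; in check: yes, from the black rook on a7.
White has 3 legal replies: Kxa7, Kb6, Kb5.
In check but a legal move exists → not checkmate.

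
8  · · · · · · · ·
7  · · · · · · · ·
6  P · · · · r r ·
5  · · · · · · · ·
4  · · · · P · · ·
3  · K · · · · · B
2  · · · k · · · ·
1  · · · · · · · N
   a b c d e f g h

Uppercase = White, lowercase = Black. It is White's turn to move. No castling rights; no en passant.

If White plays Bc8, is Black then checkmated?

no

After Bc8: black king on d2; in check: no.
Black is not in check, so this cannot be checkmate.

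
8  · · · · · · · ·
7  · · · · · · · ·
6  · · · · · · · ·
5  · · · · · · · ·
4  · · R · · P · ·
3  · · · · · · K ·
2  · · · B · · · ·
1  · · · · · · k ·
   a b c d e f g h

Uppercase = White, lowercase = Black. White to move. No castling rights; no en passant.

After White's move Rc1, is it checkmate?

After Rc1: black king on g1; in check: yes, from the white rook on c1.
King squares — f1: attacked by Rc1; h1: attacked by Rc1; f2: attacked by Kg3; g2: attacked by Kg3; h2: attacked by Kg3.
Black has no legal moves → checkmate.

yes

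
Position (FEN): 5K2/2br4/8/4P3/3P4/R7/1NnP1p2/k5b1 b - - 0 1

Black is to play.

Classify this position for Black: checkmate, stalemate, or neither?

Black to move; black king on a1.
In check: yes, from the white rook on a3.
King squares — b1: available; a2: attacked by Ra3; b2: available.
Legal moves for Black: Kxb2, Kb1, Nxa3.
Black is in check but has 3 legal moves → neither.

neither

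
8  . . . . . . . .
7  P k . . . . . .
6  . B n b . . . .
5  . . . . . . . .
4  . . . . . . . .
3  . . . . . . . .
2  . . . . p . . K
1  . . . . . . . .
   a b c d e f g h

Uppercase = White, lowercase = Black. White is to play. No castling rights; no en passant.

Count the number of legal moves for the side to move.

4

White to move; king on h2.
In check: yes, from the black bishop on d6.
Legal moves: Kh3, Kg2, Kh1, Kg1.
Count: 4.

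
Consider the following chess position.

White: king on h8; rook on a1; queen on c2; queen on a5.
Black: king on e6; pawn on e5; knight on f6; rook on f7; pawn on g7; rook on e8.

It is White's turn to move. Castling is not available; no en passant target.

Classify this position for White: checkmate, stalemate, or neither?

checkmate

White to move; white king on h8.
In check: yes, from the black rook on e8.
King squares — g7: attacked by Rf7; h7: attacked by Nf6; g8: attacked by Nf6.
Legal moves for White: none.
In check with no legal moves → checkmate.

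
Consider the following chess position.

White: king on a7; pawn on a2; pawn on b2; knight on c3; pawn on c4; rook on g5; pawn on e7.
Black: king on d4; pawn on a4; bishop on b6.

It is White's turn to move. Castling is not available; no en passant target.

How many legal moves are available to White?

5

White to move; king on a7.
In check: yes, from the black bishop on b6.
Legal moves: Kb8, Ka8, Kb7, Kxb6, Ka6.
Count: 5.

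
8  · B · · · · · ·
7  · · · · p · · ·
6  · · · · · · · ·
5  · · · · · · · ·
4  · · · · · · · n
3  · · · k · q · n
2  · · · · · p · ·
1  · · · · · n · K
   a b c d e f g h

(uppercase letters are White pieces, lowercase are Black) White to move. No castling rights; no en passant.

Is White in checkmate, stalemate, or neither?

checkmate

White to move; white king on h1.
In check: yes, from the black queen on f3.
King squares — g1: attacked by Pf2; g2: attacked by Qf3; h2: attacked by Nf1.
Legal moves for White: none.
In check with no legal moves → checkmate.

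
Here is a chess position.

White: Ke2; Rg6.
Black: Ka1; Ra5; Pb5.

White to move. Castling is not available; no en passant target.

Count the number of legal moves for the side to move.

22

White to move; king on e2.
In check: no.
Legal moves: Rg8, Rg7, Rh6, Rf6, Re6, Rd6, Rc6, Rb6, Ra6, Rg5, Rg4, Rg3, Rg2, Rg1+, Kf3, Ke3, Kd3, Kf2, Kd2, Kf1, Ke1, Kd1.
Count: 22.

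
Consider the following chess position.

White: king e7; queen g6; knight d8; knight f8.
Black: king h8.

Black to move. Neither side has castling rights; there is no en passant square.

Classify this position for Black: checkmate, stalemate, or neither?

Black to move; black king on h8.
In check: no.
King squares — g7: attacked by Qg6; h7: attacked by Qg6; g8: attacked by Qg6.
Legal moves for Black: none.
Not in check and no legal moves → stalemate.

stalemate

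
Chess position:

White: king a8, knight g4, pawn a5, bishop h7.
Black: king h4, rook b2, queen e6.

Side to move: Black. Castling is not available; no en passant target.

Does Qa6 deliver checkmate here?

After Qa6: white king on a8; in check: yes, from the black queen on a6.
King squares — a7: attacked by Qa6; b7: attacked by Rb2; b8: attacked by Rb2.
White has no legal moves → checkmate.

yes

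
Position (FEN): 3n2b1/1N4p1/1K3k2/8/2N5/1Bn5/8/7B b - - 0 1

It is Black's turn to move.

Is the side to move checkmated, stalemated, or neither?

neither

Black to move; black king on f6.
In check: no.
Legal moves for Black include: Bh7, Bf7, Be6, Bd5, Bxc4, Nf7, Nxb7, Ne6, Nc6, Kf7, Ke7, Kg6, Ke6, Kg5, Kf5, Nd5+, Nb5, Ne4, ... (list truncated; more exist).
Black has legal moves and is not in check → neither.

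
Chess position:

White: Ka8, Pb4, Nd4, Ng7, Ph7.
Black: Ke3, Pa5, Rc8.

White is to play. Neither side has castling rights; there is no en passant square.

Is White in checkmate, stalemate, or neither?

White to move; white king on a8.
In check: yes, from the black rook on c8.
King squares — a7: available; b7: available; b8: attacked by Rc8.
Legal moves for White: Kb7, Ka7.
White is in check but has 2 legal moves → neither.

neither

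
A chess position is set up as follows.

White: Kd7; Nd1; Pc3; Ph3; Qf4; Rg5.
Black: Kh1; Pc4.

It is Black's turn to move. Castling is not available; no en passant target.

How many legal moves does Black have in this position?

Black to move; king on h1.
In check: no.
Legal moves: none.
Count: 0.

0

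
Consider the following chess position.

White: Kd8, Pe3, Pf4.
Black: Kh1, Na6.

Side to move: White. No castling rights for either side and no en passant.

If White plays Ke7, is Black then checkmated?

no

After Ke7: black king on h1; in check: no.
Black is not in check, so this cannot be checkmate.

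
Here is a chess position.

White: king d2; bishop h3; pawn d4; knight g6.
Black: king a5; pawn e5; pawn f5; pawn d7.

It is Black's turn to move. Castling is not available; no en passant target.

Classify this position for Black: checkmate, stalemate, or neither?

Black to move; black king on a5.
In check: no.
Legal moves for Black: Kb6, Ka6, Kb5, Kb4, Ka4, exd4, d6, f4, e4, d5.
Black has 10 legal moves and is not in check → neither.

neither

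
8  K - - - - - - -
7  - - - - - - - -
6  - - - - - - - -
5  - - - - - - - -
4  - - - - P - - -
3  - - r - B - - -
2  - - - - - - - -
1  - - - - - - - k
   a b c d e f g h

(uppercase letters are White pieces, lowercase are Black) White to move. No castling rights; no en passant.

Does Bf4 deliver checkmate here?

After Bf4: black king on h1; in check: no.
Black is not in check, so this cannot be checkmate.

no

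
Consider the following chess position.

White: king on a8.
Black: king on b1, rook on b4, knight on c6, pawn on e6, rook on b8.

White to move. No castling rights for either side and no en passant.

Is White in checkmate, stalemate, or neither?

checkmate

White to move; white king on a8.
In check: yes, from the black rook on b8.
King squares — a7: attacked by Nc6; b7: attacked by Rb4; b8: attacked by Rb4.
Legal moves for White: none.
In check with no legal moves → checkmate.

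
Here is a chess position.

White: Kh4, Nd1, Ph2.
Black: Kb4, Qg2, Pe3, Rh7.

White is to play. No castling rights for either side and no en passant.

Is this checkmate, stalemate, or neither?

White to move; white king on h4.
In check: yes, from the black rook on h7.
King squares — g3: attacked by Qg2; h3: attacked by Qg2; g4: attacked by Qg2; g5: attacked by Qg2; h5: attacked by Rh7.
Legal moves for White: none.
In check with no legal moves → checkmate.

checkmate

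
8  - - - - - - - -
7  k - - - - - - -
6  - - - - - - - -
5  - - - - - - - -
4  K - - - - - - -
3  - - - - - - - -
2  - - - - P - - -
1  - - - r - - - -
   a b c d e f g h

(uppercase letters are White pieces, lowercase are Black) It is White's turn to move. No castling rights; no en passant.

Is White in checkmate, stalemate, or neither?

White to move; white king on a4.
In check: no.
Legal moves for White: Kb5, Ka5, Kb4, Kb3, Ka3, e3, e4.
White has 7 legal moves and is not in check → neither.

neither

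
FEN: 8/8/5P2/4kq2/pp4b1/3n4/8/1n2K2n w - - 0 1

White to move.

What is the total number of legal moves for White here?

0

White to move; king on e1.
In check: yes, from the black knight on d3.
Legal moves: none.
Count: 0.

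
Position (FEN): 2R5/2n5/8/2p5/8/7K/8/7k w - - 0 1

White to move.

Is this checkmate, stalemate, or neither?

neither

White to move; white king on h3.
In check: no.
Legal moves for White: Rh8, Rg8, Rf8, Re8, Rd8, Rb8, Ra8, Rxc7, Kh4, Kg4, Kg3.
White has 11 legal moves and is not in check → neither.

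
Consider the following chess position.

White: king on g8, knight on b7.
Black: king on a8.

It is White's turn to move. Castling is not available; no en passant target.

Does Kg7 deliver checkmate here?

no

After Kg7: black king on a8; in check: no.
Black is not in check, so this cannot be checkmate.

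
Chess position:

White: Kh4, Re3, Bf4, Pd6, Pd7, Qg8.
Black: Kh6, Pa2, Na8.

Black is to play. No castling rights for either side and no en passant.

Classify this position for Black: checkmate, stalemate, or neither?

checkmate

Black to move; black king on h6.
In check: yes, from the white bishop on f4.
King squares — g5: attacked by Bf4; h5: attacked by Kh4; g6: attacked by Qg8; g7: attacked by Qg8; h7: attacked by Qg8.
Legal moves for Black: none.
In check with no legal moves → checkmate.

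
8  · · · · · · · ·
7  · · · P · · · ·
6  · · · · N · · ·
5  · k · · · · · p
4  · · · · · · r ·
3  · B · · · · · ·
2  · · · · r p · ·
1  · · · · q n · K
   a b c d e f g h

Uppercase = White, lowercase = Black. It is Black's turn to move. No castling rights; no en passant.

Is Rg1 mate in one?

yes

After Rg1: white king on h1; in check: yes, from the black rook on g1.
King squares — g1: attacked by Pf2; g2: attacked by Rg1; h2: attacked by Nf1.
White has no legal moves → checkmate.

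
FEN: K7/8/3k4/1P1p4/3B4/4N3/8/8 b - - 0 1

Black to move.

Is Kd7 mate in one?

After Kd7: white king on a8; in check: no.
White is not in check, so this cannot be checkmate.

no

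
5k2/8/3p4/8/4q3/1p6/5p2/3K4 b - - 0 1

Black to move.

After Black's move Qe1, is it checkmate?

After Qe1: white king on d1; in check: yes, from the black queen on e1.
King squares — c1: attacked by Qe1; e1: attacked by Pf2; c2: attacked by Pb3; d2: attacked by Qe1; e2: attacked by Qe1.
White has no legal moves → checkmate.

yes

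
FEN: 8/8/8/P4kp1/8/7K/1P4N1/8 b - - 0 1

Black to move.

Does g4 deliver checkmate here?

no

After g4: white king on h3; in check: yes, from the black pawn on g4.
White has 3 legal replies: Kh4, Kg3, Kh2.
In check but a legal move exists → not checkmate.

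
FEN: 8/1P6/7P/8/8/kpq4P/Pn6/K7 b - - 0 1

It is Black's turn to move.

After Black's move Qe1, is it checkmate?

yes

After Qe1: white king on a1; in check: yes, from the black queen on e1.
King squares — b1: attacked by Qe1; a2: own pawn; b2: attacked by Ka3.
White has no legal moves → checkmate.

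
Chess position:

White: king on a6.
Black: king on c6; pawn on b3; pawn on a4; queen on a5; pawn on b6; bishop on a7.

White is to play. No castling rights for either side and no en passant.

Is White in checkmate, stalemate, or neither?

White to move; white king on a6.
In check: yes, from the black queen on a5.
King squares — a5: attacked by Pb6; b5: attacked by Qa5; b6: attacked by Qa5; a7: attacked by Qa5; b7: attacked by Kc6.
Legal moves for White: none.
In check with no legal moves → checkmate.

checkmate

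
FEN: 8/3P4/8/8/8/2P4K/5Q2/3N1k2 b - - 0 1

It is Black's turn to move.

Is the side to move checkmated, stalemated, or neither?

Black to move; black king on f1.
In check: yes, from the white queen on f2.
King squares — e1: attacked by Qf2; g1: attacked by Qf2; e2: attacked by Qf2; f2: attacked by Nd1; g2: attacked by Qf2.
Legal moves for Black: none.
In check with no legal moves → checkmate.

checkmate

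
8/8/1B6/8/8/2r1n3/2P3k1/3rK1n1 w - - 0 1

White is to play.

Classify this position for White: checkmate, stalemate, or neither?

White to move; white king on e1.
In check: yes, from the black rook on d1.
King squares — d1: attacked by Ne3; f1: attacked by Rd1; d2: attacked by Rd1; e2: attacked by Ng1; f2: attacked by Kg2.
Legal moves for White: none.
In check with no legal moves → checkmate.

checkmate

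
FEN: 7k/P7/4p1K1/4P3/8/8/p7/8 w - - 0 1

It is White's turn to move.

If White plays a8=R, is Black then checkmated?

After a8=R: black king on h8; in check: yes, from the white rook on a8.
King squares — g7: attacked by Kg6; h7: attacked by Kg6; g8: attacked by Ra8.
Black has no legal moves → checkmate.

yes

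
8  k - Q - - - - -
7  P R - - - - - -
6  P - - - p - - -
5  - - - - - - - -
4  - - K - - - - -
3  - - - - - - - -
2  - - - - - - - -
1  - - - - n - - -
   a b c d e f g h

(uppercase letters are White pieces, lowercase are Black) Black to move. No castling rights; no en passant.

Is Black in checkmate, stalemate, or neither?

Black to move; black king on a8.
In check: yes, from the white queen on c8.
King squares — a7: attacked by Rb7; b7: attacked by Pa6; b8: attacked by Pa7.
Legal moves for Black: none.
In check with no legal moves → checkmate.

checkmate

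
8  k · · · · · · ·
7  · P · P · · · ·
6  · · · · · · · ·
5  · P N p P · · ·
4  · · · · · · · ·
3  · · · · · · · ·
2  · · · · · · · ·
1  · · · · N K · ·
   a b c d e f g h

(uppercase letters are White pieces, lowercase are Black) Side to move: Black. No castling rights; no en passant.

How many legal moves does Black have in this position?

Black to move; king on a8.
In check: yes, from the white pawn on b7.
Legal moves: Kb8, Ka7.
Count: 2.

2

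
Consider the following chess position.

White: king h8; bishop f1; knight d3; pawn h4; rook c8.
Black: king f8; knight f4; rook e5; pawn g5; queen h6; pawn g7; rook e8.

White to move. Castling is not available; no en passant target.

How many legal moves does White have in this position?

White to move; king on h8.
In check: yes, from the black queen on h6.
Legal moves: none.
Count: 0.

0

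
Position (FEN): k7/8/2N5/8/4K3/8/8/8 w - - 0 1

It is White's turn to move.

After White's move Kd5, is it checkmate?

no

After Kd5: black king on a8; in check: no.
Black is not in check, so this cannot be checkmate.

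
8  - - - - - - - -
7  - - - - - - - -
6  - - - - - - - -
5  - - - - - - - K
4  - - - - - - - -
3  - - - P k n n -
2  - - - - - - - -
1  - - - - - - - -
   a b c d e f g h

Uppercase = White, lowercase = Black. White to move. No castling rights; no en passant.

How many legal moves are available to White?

White to move; king on h5.
In check: yes, from the black knight on g3.
Legal moves: Kh6, Kg6, Kg4.
Count: 3.

3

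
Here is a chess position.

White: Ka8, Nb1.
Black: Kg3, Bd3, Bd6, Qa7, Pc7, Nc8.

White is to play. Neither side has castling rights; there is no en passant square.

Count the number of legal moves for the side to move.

White to move; king on a8.
In check: yes, from the black queen on a7.
Legal moves: none.
Count: 0.

0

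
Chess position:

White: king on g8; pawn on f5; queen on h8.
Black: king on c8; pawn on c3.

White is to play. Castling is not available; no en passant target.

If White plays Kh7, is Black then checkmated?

After Kh7: black king on c8; in check: yes, from the white queen on h8.
Black has 3 legal replies: Kd7, Kc7, Kb7.
In check but a legal move exists → not checkmate.

no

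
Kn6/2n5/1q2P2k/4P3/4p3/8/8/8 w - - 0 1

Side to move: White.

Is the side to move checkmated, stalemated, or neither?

checkmate

White to move; white king on a8.
In check: yes, from the black knight on c7.
King squares — a7: attacked by Qb6; b7: attacked by Qb6; b8: attacked by Qb6.
Legal moves for White: none.
In check with no legal moves → checkmate.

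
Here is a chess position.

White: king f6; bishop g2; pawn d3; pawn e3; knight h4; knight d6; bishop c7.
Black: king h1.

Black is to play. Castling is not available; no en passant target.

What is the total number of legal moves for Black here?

2

Black to move; king on h1.
In check: yes, from the white bishop on g2.
Legal moves: Kh2, Kg1.
Count: 2.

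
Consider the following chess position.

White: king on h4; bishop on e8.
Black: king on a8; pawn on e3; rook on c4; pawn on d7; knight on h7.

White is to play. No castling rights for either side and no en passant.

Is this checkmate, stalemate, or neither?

neither

White to move; white king on h4.
In check: yes, from the black rook on c4.
King squares — g3: available; h3: available; g4: attacked by Rc4; g5: attacked by Nh7; h5: available.
Legal moves for White: Kh5, Kh3, Kg3.
White is in check but has 3 legal moves → neither.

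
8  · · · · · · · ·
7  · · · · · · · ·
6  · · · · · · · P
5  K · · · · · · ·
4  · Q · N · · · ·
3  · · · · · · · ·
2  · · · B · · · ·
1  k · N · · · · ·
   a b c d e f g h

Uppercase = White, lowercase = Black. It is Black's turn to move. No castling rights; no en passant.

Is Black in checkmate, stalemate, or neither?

Black to move; black king on a1.
In check: no.
King squares — b1: attacked by Qb4; a2: attacked by Nc1; b2: attacked by Qb4.
Legal moves for Black: none.
Not in check and no legal moves → stalemate.

stalemate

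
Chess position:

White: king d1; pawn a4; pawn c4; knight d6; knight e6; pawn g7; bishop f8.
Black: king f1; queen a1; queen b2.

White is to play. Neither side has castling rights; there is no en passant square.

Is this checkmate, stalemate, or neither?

checkmate

White to move; white king on d1.
In check: yes, from the black queen on a1.
King squares — c1: attacked by Qa1; e1: attacked by Qa1; c2: attacked by Qb2; d2: attacked by Qb2; e2: attacked by Kf1.
Legal moves for White: none.
In check with no legal moves → checkmate.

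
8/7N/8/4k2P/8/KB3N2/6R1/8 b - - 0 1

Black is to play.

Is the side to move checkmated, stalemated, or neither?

Black to move; black king on e5.
In check: yes, from the white knight on f3.
King squares — d4: attacked by Nf3; e4: available; f4: available; d5: attacked by Bb3; f5: available; d6: available; e6: attacked by Bb3; f6: attacked by Nh7.
Legal moves for Black: Kd6, Kf5, Kf4, Ke4.
Black is in check but has 4 legal moves → neither.

neither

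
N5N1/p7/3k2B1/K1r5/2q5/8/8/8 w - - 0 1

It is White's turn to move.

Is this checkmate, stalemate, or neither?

White to move; white king on a5.
In check: yes, from the black rook on c5.
King squares — a4: attacked by Qc4; b4: attacked by Qc4; b5: attacked by Qc4; a6: attacked by Qc4; b6: attacked by Pa7.
Legal moves for White: none.
In check with no legal moves → checkmate.

checkmate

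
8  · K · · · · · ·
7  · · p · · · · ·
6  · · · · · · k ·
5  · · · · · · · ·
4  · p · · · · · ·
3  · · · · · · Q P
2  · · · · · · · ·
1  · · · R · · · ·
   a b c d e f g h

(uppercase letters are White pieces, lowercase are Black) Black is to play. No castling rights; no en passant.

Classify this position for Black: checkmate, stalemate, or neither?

neither

Black to move; black king on g6.
In check: yes, from the white queen on g3.
Legal moves for Black: Kh7, Kf7, Kh6, Kf6, Kh5, Kf5.
Black is in check but has 6 legal moves → neither.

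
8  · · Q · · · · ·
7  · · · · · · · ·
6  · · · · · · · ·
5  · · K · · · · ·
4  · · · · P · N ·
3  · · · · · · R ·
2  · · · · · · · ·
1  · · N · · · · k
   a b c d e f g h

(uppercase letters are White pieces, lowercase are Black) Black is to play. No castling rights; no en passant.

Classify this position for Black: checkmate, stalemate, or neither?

stalemate

Black to move; black king on h1.
In check: no.
King squares — g1: attacked by Rg3; g2: attacked by Rg3; h2: attacked by Ng4.
Legal moves for Black: none.
Not in check and no legal moves → stalemate.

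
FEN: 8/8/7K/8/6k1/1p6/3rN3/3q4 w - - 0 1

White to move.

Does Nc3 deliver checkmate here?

no

After Nc3: black king on g4; in check: no.
Black is not in check, so this cannot be checkmate.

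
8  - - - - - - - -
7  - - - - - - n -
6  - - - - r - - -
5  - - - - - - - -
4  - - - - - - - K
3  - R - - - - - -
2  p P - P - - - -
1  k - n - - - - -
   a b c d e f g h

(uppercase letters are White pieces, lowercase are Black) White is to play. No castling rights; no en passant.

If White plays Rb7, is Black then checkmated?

no

After Rb7: black king on a1; in check: no.
Black is not in check, so this cannot be checkmate.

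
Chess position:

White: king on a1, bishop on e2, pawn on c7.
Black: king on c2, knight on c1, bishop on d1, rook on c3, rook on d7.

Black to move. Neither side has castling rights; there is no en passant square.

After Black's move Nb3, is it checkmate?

After Nb3: white king on a1; in check: yes, from the black knight on b3.
White has 1 legal reply: Ka2.
In check but a legal move exists → not checkmate.

no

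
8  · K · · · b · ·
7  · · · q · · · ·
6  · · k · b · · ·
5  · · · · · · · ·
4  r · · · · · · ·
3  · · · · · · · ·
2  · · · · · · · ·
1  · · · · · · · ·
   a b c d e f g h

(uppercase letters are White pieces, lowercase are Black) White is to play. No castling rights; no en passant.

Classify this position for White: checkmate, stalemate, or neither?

White to move; white king on b8.
In check: no.
King squares — a7: attacked by Ra4; b7: attacked by Kc6; c7: attacked by Kc6; a8: attacked by Ra4; c8: attacked by Qd7.
Legal moves for White: none.
Not in check and no legal moves → stalemate.

stalemate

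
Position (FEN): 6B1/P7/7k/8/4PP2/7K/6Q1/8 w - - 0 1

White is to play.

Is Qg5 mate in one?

After Qg5: black king on h6; in check: yes, from the white queen on g5.
King squares — g5: attacked by Pf4; h5: attacked by Qg5; g6: attacked by Qg5; g7: attacked by Qg5; h7: attacked by Bg8.
Black has no legal moves → checkmate.

yes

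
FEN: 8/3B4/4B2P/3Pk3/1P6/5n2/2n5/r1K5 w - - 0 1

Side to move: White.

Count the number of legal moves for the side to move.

White to move; king on c1.
In check: yes, from the black rook on a1.
Legal moves: Kxc2, Kb2.
Count: 2.

2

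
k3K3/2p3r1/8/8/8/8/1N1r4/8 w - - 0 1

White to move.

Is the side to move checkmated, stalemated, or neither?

White to move; white king on e8.
In check: no.
Legal moves for White: Kf8, Nc4, Na4, Nd3, Nd1.
White has 5 legal moves and is not in check → neither.

neither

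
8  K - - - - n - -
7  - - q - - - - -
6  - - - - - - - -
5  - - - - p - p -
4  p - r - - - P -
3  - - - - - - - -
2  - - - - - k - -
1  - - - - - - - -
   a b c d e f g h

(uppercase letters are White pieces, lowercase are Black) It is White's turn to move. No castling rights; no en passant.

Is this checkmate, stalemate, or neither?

White to move; white king on a8.
In check: no.
King squares — a7: attacked by Qc7; b7: attacked by Qc7; b8: attacked by Qc7.
Legal moves for White: none.
Not in check and no legal moves → stalemate.

stalemate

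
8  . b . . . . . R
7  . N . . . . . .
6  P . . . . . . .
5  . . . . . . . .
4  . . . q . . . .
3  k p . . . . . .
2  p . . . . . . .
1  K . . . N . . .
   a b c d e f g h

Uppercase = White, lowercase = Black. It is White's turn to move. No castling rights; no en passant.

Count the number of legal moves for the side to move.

White to move; king on a1.
In check: yes, from the black queen on d4.
Legal moves: none.
Count: 0.

0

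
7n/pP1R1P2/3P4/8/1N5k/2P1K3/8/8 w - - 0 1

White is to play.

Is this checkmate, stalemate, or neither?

White to move; white king on e3.
In check: no.
Legal moves for White include: Rd8, Re7, Rc7, Nc6, Na6, Nd5, Nd3, Nc2, Na2, Kf4, Ke4, Kd4, Kf3, Kd3, Kf2, Ke2, Kd2, f8=Q, ... (list truncated; more exist).
White has legal moves and is not in check → neither.

neither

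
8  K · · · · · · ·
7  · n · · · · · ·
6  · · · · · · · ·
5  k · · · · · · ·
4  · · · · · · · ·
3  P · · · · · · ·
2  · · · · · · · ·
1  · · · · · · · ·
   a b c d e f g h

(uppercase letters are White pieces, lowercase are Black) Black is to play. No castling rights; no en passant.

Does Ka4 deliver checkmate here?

After Ka4: white king on a8; in check: no.
White is not in check, so this cannot be checkmate.

no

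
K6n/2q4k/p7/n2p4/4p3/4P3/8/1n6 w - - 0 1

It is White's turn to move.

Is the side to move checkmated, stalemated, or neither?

White to move; white king on a8.
In check: no.
King squares — a7: attacked by Qc7; b7: attacked by Na5; b8: attacked by Qc7.
Legal moves for White: none.
Not in check and no legal moves → stalemate.

stalemate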